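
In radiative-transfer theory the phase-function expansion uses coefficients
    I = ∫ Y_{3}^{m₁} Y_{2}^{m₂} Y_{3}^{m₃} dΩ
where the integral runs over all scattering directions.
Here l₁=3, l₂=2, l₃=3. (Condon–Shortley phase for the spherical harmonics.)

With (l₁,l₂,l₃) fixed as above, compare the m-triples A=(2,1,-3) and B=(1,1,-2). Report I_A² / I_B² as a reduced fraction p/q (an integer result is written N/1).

l's match ⇒ only the (l;m) 3-j factors differ between A and B.
A: triangle coeff Δ(3,2,3) = 1/3780; Σ_t [1,1]: t=1:−1/48 = -1/48; (3j)²=5/84 [(3 2 3; 2 1 -3)], sign=-1
B: triangle coeff Δ(3,2,3) = 1/3780; Σ_t [1,2]: t=1:−1/12 t=2:+1/48 = -1/16; (3j)²=1/28 [(3 2 3; 1 1 -2)], sign=+1
I_A²/I_B² = (5/84)/(1/28) = 5/3

5/3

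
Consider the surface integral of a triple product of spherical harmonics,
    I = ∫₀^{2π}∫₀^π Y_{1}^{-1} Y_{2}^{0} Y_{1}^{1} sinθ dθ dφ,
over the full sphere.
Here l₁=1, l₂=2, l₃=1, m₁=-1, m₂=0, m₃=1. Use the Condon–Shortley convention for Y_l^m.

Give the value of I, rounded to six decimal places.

0.126157

Rules hold: Σm=0, L=4 even, 1≤1≤3.
N = 3·5·3 = 45
Δ = 2!·0!·2!/5! = 1/30
Racah Σ t=1..1: t=1:−1/1 = -1/1
⇒ 3j(1 2 1; 0 0 0)² = 2/15, sgn +1
Racah Σ t=2..2: t=2:+1/4 = 1/4
⇒ 3j(1 2 1; -1 0 1)² = 1/30, sgn +1
4πI² = N·(3j₀)²·(3jₘ)² = 1/5
I = +1·√(0.2/4π) = 0.12615663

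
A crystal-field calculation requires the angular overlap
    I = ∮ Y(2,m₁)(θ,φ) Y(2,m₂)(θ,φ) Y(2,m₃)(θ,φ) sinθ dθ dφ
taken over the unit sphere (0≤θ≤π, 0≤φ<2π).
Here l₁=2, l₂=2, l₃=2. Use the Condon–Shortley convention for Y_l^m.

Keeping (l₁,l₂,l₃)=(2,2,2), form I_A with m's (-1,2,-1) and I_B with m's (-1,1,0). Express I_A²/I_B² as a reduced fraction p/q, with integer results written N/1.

Same 2,2,2: normalisation and zero-m 3j drop out of the ratio.
A: Δ: 2! 2! 2! / 7! → 1/630; sum: t=2:+1/4 = 1/4; 3j²(2 2 2; -1 2 -1) = Δ·Π!·Σ² = 3/35  (sign -1)
B: Δ: 2! 2! 2! / 7! → 1/630; sum: t=1:−1/4 t=2:+1/2 = 1/4; 3j²(2 2 2; -1 1 0) = Δ·Π!·Σ² = 1/70  (sign +1)
I_A²/I_B² = (3/35)/(1/70) = 6/1

6/1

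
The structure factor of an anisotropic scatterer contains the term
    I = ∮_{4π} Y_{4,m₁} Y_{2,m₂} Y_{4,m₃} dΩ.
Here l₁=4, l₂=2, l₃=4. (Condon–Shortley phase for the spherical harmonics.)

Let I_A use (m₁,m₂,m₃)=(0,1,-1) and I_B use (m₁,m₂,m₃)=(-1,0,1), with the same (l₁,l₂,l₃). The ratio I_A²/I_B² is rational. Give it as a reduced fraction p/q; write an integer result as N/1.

30/289

Shared (l₁,l₂,l₃)=(4,2,4): N and (l;000)² cancel in I_A²/I_B².
A: Δ = 2!·6!·2!/11! = 1/13860; Racah Σ t=1..2: t=1:−1/72 t=2:+1/96 = -1/288; ⇒ 3j(4 2 4; 0 1 -1)² = 1/462, sgn +1
B: Δ = 2!·6!·2!/11! = 1/13860; Racah Σ t=0..2: t=0:+1/480 t=1:−1/48 t=2:+1/144 = -17/1440; ⇒ 3j(4 2 4; -1 0 1)² = 289/13860, sgn +1
I_A²/I_B² = (1/462)/(289/13860) = 30/289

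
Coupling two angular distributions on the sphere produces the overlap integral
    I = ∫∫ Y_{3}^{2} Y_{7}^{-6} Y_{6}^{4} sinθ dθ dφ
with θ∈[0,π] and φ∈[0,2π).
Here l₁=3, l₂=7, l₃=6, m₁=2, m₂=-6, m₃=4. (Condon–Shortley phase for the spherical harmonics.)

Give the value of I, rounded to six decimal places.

0.183421

Rules hold: Σm=0, L=16 even, 4≤6≤10.
N = 7·15·13 = 1365
Δ = 4!·2!·10!/17! = 1/2042040
Racah Σ t=1..3: t=1:−1/207360 t=2:+1/57600 t=3:−1/207360 = 1/129600
⇒ 3j(3 7 6; 0 0 0)² = 168/12155, sgn +1
Racah Σ t=0..1: t=0:+1/8709120 t=1:−1/43545600 = 1/10886400
⇒ 3j(3 7 6; 2 -6 4)² = 8/357, sgn +1
4πI² = N·(3j₀)²·(3jₘ)² = 1344/3179
I = +1·√(0.422774/4π) = 0.18342116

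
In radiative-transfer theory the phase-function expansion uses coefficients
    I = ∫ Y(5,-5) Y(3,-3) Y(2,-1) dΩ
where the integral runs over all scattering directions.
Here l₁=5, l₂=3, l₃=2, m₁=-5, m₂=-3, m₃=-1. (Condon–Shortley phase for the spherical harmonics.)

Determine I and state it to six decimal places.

Σmᵢ = -9 ≠ 0, so the φ-integral vanishes; I = 0

0.000000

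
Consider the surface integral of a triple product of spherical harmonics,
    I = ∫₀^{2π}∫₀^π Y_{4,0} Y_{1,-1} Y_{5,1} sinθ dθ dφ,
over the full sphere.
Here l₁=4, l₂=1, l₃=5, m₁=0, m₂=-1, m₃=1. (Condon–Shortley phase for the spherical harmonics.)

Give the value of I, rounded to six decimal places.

-0.190188

m-sum 0 ✓  L=10 even ✓  3≤5≤5 ✓
Π(2lᵢ+1) = 9×3×11 = 297
triangle coeff Δ(4,1,5) = 1/495
Σ_t [0,0]: t=0:+1/576 = 1/576
(3j)²=5/99 [(4 1 5; 0 0 0)], sign=-1
Σ_t [0,0]: t=0:+1/1152 = 1/1152
(3j)²=1/33 [(4 1 5; 0 -1 1)], sign=+1
⇒ 4πI² = 5/11
I = (-1)√(5/11/(4π)) = -0.19018827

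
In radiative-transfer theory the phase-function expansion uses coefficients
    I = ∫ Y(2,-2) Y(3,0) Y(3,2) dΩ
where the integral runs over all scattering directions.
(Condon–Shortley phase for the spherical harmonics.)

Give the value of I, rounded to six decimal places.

-0.188063

Rules hold: Σm=0, L=8 even, 1≤3≤5.
N = 5·7·7 = 245
Δ = 2!·2!·4!/9! = 1/3780
Racah Σ t=0..2: t=0:+1/24 t=1:−1/4 t=2:+1/24 = -1/6
⇒ 3j(2 3 3; 0 0 0)² = 4/105, sgn +1
Racah Σ t=2..2: t=2:+1/24 = 1/24
⇒ 3j(2 3 3; -2 0 2)² = 1/21, sgn -1
4πI² = N·(3j₀)²·(3jₘ)² = 4/9
I = -1·√(0.444444/4π) = -0.18806319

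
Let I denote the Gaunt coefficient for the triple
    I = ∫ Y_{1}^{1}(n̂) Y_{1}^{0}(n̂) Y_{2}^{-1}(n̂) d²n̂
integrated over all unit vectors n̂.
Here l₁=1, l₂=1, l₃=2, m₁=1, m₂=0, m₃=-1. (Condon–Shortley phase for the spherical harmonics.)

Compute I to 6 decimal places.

Checks pass: Σm=0; 4 even; l₃=2∈[0,2].
(2·1+1)(2·1+1)(2·2+1) = 45
Δ: 0! 2! 2! / 5! → 1/30
sum: t=0:+1/1 = 1/1
3j²(1 1 2; 0 0 0) = Δ·Π!·Σ² = 2/15  (sign +1)
sum: t=0:+1/2 = 1/2
3j²(1 1 2; 1 0 -1) = Δ·Π!·Σ² = 1/10  (sign -1)
combine: 4πI² = 45·2/15·1/10 = 3/5
take √, sign -1: I = -0.21850969

-0.218510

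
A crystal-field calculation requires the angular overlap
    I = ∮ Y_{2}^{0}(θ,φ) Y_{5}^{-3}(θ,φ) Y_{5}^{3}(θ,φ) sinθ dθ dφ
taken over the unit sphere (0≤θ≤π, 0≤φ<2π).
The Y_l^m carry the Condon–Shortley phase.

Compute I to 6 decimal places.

-0.016174

Checks pass: Σm=0; 12 even; l₃=5∈[3,7].
(2·2+1)(2·5+1)(2·5+1) = 605
Δ: 2! 2! 8! / 13! → 1/38610
sum: t=0:+1/2880 t=1:−1/576 t=2:+1/2880 = -1/960
3j²(2 5 5; 0 0 0) = Δ·Π!·Σ² = 10/429  (sign +1)
sum: t=0:+1/5760 t=1:−1/5040 t=2:+1/161280 = -1/53760
3j²(2 5 5; 0 -3 3) = Δ·Π!·Σ² = 1/4290  (sign -1)
combine: 4πI² = 605·10/429·1/4290 = 5/1521
take √, sign -1: I = -0.01617393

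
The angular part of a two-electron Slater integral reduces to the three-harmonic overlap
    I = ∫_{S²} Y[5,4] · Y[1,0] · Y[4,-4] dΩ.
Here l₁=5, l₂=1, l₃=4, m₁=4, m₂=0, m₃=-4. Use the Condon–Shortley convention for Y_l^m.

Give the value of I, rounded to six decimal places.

Rules hold: Σm=0, L=10 even, 4≤4≤6.
N = 11·3·9 = 297
Δ = 2!·8!·0!/11! = 1/495
Racah Σ t=1..1: t=1:−1/576 = -1/576
⇒ 3j(5 1 4; 0 0 0)² = 5/99, sgn -1
Racah Σ t=1..1: t=1:−1/40320 = -1/40320
⇒ 3j(5 1 4; 4 0 -4)² = 1/55, sgn -1
4πI² = N·(3j₀)²·(3jₘ)² = 3/11
I = +1·√(0.272727/4π) = 0.14731920

0.147319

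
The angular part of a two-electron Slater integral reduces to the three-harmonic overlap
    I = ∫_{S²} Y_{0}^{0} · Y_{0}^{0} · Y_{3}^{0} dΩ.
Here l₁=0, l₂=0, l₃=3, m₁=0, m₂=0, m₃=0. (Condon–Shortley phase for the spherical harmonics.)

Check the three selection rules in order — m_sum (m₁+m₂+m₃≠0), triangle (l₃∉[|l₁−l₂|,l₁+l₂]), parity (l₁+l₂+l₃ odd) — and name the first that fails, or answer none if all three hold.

triangle

Σmᵢ = 0  ✓
l₃∈[|l₁−l₂|,l₁+l₂]=[0,0], have l₃=3  ✗
Σlᵢ = 3 ⇒ odd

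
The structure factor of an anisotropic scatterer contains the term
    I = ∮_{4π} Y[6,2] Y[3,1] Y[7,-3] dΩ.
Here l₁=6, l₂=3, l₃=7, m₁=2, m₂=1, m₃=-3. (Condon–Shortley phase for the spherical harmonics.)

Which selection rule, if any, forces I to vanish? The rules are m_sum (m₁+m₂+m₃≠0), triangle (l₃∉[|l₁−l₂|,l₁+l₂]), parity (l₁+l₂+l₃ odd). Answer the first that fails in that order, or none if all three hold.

none

azimuthal sum: 2 + 1 − 3 = 0  ✓
3 ≤ 7 ≤ 9 (triangle on l)  ✓
L = 6 + 3 + 7 = 16 (even)  ✓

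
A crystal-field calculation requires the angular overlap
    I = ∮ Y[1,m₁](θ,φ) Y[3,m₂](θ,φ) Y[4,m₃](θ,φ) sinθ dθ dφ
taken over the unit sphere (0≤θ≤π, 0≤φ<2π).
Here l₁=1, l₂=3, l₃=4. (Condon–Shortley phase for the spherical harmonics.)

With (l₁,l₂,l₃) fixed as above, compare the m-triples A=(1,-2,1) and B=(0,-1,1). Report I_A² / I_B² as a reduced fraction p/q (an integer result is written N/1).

1/5

l's match ⇒ only the (l;m) 3-j factors differ between A and B.
A: triangle coeff Δ(1,3,4) = 1/252; Σ_t [0,0]: t=0:+1/240 = 1/240; (3j)²=1/84 [(1 3 4; 1 -2 1)], sign=-1
B: triangle coeff Δ(1,3,4) = 1/252; Σ_t [0,0]: t=0:+1/48 = 1/48; (3j)²=5/84 [(1 3 4; 0 -1 1)], sign=-1
I_A²/I_B² = (1/84)/(5/84) = 1/5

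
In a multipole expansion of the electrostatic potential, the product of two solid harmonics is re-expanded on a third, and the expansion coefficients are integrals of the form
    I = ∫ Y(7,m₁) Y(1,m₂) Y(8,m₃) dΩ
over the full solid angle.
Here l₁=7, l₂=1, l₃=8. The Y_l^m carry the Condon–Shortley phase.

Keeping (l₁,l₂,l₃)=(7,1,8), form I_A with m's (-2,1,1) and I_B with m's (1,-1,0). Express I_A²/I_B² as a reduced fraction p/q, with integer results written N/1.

3/4

Shared (l₁,l₂,l₃)=(7,1,8): N and (l;000)² cancel in I_A²/I_B².
A: Δ = 0!·14!·2!/17! = 1/2040; Racah Σ t=0..0: t=0:+1/87091200 = 1/87091200; ⇒ 3j(7 1 8; -2 1 1)² = 7/680, sgn -1
B: Δ = 0!·14!·2!/17! = 1/2040; Racah Σ t=0..0: t=0:+1/58060800 = 1/58060800; ⇒ 3j(7 1 8; 1 -1 0)² = 7/510, sgn +1
I_A²/I_B² = (7/680)/(7/510) = 3/4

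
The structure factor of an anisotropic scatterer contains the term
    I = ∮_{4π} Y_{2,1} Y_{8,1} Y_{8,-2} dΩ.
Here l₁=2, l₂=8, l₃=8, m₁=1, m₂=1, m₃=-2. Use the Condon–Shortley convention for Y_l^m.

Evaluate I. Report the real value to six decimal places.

0.068038

m-sum 0 ✓  L=18 even ✓  6≤8≤10 ✓
Π(2lᵢ+1) = 5×17×17 = 1445
triangle coeff Δ(2,8,8) = 1/348840
Σ_t [0,2]: t=0:+1/116121600 t=1:−1/25401600 t=2:+1/116121600 = -1/45158400
(3j)²=24/1615 [(2 8 8; 0 0 0)], sign=-1
Σ_t [0,1]: t=0:+1/87091200 t=1:−1/58060800 = -1/174182400
(3j)²=7/2584 [(2 8 8; 1 1 -2)], sign=-1
⇒ 4πI² = 21/361
I = (+1)√(21/361/(4π)) = 0.06803793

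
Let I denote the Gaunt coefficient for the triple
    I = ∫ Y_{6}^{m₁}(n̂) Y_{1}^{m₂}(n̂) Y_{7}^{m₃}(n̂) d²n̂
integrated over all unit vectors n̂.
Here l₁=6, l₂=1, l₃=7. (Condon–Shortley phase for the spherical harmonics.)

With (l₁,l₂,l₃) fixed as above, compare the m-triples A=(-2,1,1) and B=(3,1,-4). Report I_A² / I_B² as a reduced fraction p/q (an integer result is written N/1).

Same 6,1,7: normalisation and zero-m 3j drop out of the ratio.
A: Δ: 0! 12! 2! / 15! → 1/1365; sum: t=0:+1/1935360 = 1/1935360; 3j²(6 1 7; -2 1 1) = Δ·Π!·Σ² = 1/91  (sign +1)
B: Δ: 0! 12! 2! / 15! → 1/1365; sum: t=0:+1/4354560 = 1/4354560; 3j²(6 1 7; 3 1 -4) = Δ·Π!·Σ² = 11/273  (sign -1)
I_A²/I_B² = (1/91)/(11/273) = 3/11

3/11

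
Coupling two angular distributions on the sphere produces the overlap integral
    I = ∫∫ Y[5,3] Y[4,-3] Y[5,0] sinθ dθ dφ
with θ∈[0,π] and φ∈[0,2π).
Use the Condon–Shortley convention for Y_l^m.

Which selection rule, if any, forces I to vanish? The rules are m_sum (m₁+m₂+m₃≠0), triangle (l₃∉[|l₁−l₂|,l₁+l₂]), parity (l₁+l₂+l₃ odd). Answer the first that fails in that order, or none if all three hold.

m₁+m₂+m₃ = 3 − 3 + 0 = 0  ✓
triangle: |5−4|=1 ≤ l₃=5 ≤ 5+4=9  ✓
parity: l₁+l₂+l₃ = 14 is even  ✓

none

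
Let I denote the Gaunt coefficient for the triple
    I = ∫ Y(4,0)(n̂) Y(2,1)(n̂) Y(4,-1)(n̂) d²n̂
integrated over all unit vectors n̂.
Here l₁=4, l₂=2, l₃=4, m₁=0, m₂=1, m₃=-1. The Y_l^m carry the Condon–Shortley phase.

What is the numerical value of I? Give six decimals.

-0.044869

m-sum 0 ✓  L=10 even ✓  2≤4≤6 ✓
Π(2lᵢ+1) = 9×5×9 = 405
triangle coeff Δ(4,2,4) = 1/13860
Σ_t [0,2]: t=0:+1/192 t=1:−1/36 t=2:+1/192 = -5/288
(3j)²=20/693 [(4 2 4; 0 0 0)], sign=-1
Σ_t [1,2]: t=1:−1/72 t=2:+1/96 = -1/288
(3j)²=1/462 [(4 2 4; 0 1 -1)], sign=+1
⇒ 4πI² = 150/5929
I = (-1)√(150/5929/(4π)) = -0.04486937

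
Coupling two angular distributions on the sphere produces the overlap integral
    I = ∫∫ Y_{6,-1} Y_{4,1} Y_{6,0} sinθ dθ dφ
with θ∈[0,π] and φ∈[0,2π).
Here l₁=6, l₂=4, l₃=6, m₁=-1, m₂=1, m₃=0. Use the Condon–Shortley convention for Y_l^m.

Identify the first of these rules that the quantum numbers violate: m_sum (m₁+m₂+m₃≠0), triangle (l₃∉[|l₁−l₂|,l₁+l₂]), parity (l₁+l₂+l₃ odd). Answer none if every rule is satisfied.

Σmᵢ = 0  ✓
l₃∈[|l₁−l₂|,l₁+l₂]=[2,10], have l₃=6  ✓
Σlᵢ = 16 ⇒ even  ✓

none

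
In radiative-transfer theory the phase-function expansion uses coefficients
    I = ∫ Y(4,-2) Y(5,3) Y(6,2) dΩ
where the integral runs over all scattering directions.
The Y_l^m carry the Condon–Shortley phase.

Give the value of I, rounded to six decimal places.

Σmᵢ = 3 ≠ 0, so the φ-integral vanishes; I = 0

0.000000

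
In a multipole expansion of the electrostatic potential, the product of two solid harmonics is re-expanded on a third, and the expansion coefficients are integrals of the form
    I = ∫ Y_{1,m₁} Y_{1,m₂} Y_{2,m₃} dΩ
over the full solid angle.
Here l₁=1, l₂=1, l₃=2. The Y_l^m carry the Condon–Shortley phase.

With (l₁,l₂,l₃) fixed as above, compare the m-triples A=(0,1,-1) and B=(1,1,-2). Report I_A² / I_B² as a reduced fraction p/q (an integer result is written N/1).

1/2

Same 1,1,2: normalisation and zero-m 3j drop out of the ratio.
A: Δ: 0! 2! 2! / 5! → 1/30; sum: t=0:+1/2 = 1/2; 3j²(1 1 2; 0 1 -1) = Δ·Π!·Σ² = 1/10  (sign -1)
B: Δ: 0! 2! 2! / 5! → 1/30; sum: t=0:+1/4 = 1/4; 3j²(1 1 2; 1 1 -2) = Δ·Π!·Σ² = 1/5  (sign +1)
I_A²/I_B² = (1/10)/(1/5) = 1/2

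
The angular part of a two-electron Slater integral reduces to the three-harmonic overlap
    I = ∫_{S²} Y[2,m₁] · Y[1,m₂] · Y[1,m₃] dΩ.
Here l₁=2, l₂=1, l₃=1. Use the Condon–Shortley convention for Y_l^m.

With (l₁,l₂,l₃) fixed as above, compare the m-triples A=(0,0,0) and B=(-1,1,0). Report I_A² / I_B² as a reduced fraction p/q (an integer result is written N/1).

Shared (l₁,l₂,l₃)=(2,1,1): N and (l;000)² cancel in I_A²/I_B².
A: Δ = 2!·2!·0!/5! = 1/30; Racah Σ t=1..1: t=1:−1/1 = -1/1; ⇒ 3j(2 1 1; 0 0 0)² = 2/15, sgn +1
B: Δ = 2!·2!·0!/5! = 1/30; Racah Σ t=2..2: t=2:+1/2 = 1/2; ⇒ 3j(2 1 1; -1 1 0)² = 1/10, sgn -1
I_A²/I_B² = (2/15)/(1/10) = 4/3

4/3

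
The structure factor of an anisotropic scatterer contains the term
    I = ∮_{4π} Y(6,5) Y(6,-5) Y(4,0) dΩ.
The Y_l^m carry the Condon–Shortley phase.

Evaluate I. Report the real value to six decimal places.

0.099563

Checks pass: Σm=0; 16 even; l₃=4∈[0,12].
(2·6+1)(2·6+1)(2·4+1) = 1521
Δ: 8! 4! 4! / 17! → 1/15315300
sum: t=2:+1/829440 t=3:−1/25920 t=4:+1/9216 t=5:−1/25920 t=6:+1/829440 = 7/207360
3j²(6 6 4; 0 0 0) = Δ·Π!·Σ² = 28/2431  (sign +1)
sum: t=0:+1/1451520 t=1:−1/2903040 = 1/2903040
3j²(6 6 4; 5 -5 0) = Δ·Π!·Σ² = 11/1547  (sign +1)
combine: 4πI² = 1521·28/2431·11/1547 = 36/289
take √, sign +1: I = 0.09956287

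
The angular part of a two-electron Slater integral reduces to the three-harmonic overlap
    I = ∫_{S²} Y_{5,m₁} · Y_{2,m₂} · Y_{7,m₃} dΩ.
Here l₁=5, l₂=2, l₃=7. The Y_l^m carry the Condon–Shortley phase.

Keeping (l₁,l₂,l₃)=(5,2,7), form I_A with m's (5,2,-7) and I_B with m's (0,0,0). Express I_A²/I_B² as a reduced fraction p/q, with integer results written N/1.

Same 5,2,7: normalisation and zero-m 3j drop out of the ratio.
A: Δ: 0! 10! 4! / 15! → 1/15015; sum: t=0:+1/87091200 = 1/87091200; 3j²(5 2 7; 5 2 -7) = Δ·Π!·Σ² = 1/15  (sign +1)
B: Δ: 0! 10! 4! / 15! → 1/15015; sum: t=0:+1/57600 = 1/57600; 3j²(5 2 7; 0 0 0) = Δ·Π!·Σ² = 21/715  (sign -1)
I_A²/I_B² = (1/15)/(21/715) = 143/63

143/63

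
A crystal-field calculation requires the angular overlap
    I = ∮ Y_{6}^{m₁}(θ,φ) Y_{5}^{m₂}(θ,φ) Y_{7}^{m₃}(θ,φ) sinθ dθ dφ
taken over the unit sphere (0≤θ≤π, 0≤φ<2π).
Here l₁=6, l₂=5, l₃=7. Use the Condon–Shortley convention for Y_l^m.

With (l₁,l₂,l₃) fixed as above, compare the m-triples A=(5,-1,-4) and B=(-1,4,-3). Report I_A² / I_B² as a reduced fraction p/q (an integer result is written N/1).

Same 6,5,7: normalisation and zero-m 3j drop out of the ratio.
A: Δ: 4! 8! 6! / 19! → 1/174594420; sum: t=0:+1/5806080 t=1:−1/8709120 = 1/17418240; 3j²(6 5 7; 5 -1 -4) = Δ·Π!·Σ² = 275/88179  (sign -1)
B: Δ: 4! 8! 6! / 19! → 1/174594420; sum: t=3:−1/2488320 t=4:+1/2073600 = 1/12441600; 3j²(6 5 7; -1 4 -3) = Δ·Π!·Σ² = 98/138567  (sign +1)
I_A²/I_B² = (275/88179)/(98/138567) = 3025/686

3025/686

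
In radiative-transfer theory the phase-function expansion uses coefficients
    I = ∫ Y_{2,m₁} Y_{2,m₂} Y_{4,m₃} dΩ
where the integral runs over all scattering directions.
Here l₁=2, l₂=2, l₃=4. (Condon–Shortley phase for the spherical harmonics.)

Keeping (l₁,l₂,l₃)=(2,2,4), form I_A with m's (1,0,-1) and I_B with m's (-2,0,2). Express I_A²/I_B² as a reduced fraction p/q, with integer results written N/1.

Shared (l₁,l₂,l₃)=(2,2,4): N and (l;000)² cancel in I_A²/I_B².
A: Δ = 0!·4!·4!/9! = 1/630; Racah Σ t=0..0: t=0:+1/24 = 1/24; ⇒ 3j(2 2 4; 1 0 -1)² = 1/21, sgn -1
B: Δ = 0!·4!·4!/9! = 1/630; Racah Σ t=0..0: t=0:+1/96 = 1/96; ⇒ 3j(2 2 4; -2 0 2)² = 1/42, sgn +1
I_A²/I_B² = (1/21)/(1/42) = 2/1

2/1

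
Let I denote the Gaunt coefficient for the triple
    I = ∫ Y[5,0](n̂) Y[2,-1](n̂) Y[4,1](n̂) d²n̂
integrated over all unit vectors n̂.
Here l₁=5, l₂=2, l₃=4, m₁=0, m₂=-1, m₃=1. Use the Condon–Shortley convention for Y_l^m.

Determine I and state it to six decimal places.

L=11 odd ⇒ parity kills the (l;000) factor ⇒ I = 0

0.000000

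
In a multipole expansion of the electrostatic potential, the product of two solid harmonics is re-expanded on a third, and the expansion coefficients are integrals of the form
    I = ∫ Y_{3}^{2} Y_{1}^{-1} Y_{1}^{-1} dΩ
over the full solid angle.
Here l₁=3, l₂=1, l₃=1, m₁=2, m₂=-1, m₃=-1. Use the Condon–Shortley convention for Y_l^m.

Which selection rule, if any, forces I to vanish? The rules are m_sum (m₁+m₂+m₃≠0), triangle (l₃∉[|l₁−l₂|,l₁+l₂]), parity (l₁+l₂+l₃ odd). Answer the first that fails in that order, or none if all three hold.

m₁+m₂+m₃ = 2 − 1 − 1 = 0  ✓
triangle: |3−1|=2 ≤ l₃=1 ≤ 3+1=4  ✗
parity: l₁+l₂+l₃ = 5 is odd

triangle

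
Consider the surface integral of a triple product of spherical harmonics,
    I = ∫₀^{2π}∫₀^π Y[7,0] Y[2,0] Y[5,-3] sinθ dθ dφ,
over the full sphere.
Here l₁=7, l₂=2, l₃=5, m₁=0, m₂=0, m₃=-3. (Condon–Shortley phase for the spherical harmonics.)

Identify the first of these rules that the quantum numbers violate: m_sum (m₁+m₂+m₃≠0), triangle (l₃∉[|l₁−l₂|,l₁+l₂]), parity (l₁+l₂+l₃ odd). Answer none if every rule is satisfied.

azimuthal sum: 0 + 0 − 3 = -3  ✗
5 ≤ 5 ≤ 9 (triangle on l)
L = 7 + 2 + 5 = 14 (even)

m_sum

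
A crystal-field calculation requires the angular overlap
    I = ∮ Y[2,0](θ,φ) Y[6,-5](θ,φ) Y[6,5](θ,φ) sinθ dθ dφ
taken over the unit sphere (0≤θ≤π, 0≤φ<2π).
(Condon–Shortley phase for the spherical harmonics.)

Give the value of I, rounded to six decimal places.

0.126157

m-sum 0 ✓  L=14 even ✓  4≤6≤8 ✓
Π(2lᵢ+1) = 5×13×13 = 845
triangle coeff Δ(2,6,6) = 1/90090
Σ_t [0,2]: t=0:+1/69120 t=1:−1/14400 t=2:+1/69120 = -7/172800
(3j)²=14/715 [(2 6 6; 0 0 0)], sign=-1
Σ_t [0,1]: t=0:+1/1451520 t=1:−1/3628800 = 1/2419200
(3j)²=11/910 [(2 6 6; 0 -5 5)], sign=-1
⇒ 4πI² = 1/5
I = (+1)√(1/5/(4π)) = 0.12615663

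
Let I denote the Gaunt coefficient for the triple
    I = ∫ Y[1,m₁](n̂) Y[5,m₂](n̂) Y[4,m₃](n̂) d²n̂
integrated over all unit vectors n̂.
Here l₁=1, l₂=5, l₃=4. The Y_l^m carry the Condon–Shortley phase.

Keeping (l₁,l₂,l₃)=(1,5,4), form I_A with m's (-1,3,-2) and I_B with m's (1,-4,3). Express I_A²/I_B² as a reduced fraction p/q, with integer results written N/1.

Same 1,5,4: normalisation and zero-m 3j drop out of the ratio.
A: Δ: 2! 0! 8! / 11! → 1/495; sum: t=2:+1/2880 = 1/2880; 3j²(1 5 4; -1 3 -2) = Δ·Π!·Σ² = 28/495  (sign +1)
B: Δ: 2! 0! 8! / 11! → 1/495; sum: t=0:+1/10080 = 1/10080; 3j²(1 5 4; 1 -4 3) = Δ·Π!·Σ² = 4/55  (sign -1)
I_A²/I_B² = (28/495)/(4/55) = 7/9

7/9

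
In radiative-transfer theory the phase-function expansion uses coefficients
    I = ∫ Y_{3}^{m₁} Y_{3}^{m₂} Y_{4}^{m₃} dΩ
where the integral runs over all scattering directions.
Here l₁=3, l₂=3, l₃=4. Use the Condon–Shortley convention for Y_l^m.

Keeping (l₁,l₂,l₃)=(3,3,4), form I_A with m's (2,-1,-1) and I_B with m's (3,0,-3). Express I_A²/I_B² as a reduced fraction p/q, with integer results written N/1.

32/63

Same 3,3,4: normalisation and zero-m 3j drop out of the ratio.
A: Δ: 2! 4! 4! / 11! → 1/34650; sum: t=0:+1/48 t=1:−1/144 = 1/72; 3j²(3 3 4; 2 -1 -1) = Δ·Π!·Σ² = 16/693  (sign -1)
B: Δ: 2! 4! 4! / 11! → 1/34650; sum: t=0:+1/288 = 1/288; 3j²(3 3 4; 3 0 -3) = Δ·Π!·Σ² = 1/22  (sign -1)
I_A²/I_B² = (16/693)/(1/22) = 32/63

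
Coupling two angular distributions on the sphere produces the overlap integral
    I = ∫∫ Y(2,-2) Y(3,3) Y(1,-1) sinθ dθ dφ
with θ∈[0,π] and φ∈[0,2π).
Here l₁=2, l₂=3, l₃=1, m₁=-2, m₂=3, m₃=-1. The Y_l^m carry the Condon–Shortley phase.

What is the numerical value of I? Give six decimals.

m-sum 0 ✓  L=6 even ✓  1≤1≤5 ✓
Π(2lᵢ+1) = 5×7×3 = 105
triangle coeff Δ(2,3,1) = 1/105
Σ_t [2,2]: t=2:+1/4 = 1/4
(3j)²=3/35 [(2 3 1; 0 0 0)], sign=-1
Σ_t [4,4]: t=4:+1/48 = 1/48
(3j)²=1/7 [(2 3 1; -2 3 -1)], sign=+1
⇒ 4πI² = 9/7
I = (-1)√(9/7/(4π)) = -0.31986543

-0.319865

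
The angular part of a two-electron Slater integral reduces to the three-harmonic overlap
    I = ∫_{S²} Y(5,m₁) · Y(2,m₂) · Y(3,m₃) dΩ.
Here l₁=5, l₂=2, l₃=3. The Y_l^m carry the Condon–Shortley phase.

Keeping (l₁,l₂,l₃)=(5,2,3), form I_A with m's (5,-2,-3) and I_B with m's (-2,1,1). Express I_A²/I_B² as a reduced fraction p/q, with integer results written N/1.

2/1

Shared (l₁,l₂,l₃)=(5,2,3): N and (l;000)² cancel in I_A²/I_B².
A: Δ = 4!·6!·0!/11! = 1/2310; Racah Σ t=0..0: t=0:+1/17280 = 1/17280; ⇒ 3j(5 2 3; 5 -2 -3)² = 1/11, sgn +1
B: Δ = 4!·6!·0!/11! = 1/2310; Racah Σ t=3..3: t=3:−1/288 = -1/288; ⇒ 3j(5 2 3; -2 1 1)² = 1/22, sgn -1
I_A²/I_B² = (1/11)/(1/22) = 2/1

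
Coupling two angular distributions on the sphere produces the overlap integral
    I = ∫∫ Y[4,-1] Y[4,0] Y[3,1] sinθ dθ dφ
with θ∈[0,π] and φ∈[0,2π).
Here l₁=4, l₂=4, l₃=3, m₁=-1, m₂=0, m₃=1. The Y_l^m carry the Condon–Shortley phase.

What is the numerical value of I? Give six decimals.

0.000000

Σlᵢ=11 odd — θ-integrand is odd under cosθ→−cosθ; I=0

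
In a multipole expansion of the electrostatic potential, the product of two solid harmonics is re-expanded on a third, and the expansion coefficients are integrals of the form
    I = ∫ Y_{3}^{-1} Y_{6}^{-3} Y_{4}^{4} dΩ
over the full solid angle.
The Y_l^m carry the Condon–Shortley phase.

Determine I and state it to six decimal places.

0.000000

L=13 odd ⇒ parity kills the (l;000) factor ⇒ I = 0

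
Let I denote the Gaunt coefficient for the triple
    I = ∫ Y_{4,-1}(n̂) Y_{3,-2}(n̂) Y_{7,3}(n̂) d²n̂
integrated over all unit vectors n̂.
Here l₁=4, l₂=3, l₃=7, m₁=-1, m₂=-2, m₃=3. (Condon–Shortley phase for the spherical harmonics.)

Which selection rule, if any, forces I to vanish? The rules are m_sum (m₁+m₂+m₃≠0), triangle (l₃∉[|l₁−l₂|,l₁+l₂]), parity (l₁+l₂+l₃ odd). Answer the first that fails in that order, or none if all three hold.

none

Σmᵢ = 0  ✓
l₃∈[|l₁−l₂|,l₁+l₂]=[1,7], have l₃=7  ✓
Σlᵢ = 14 ⇒ even  ✓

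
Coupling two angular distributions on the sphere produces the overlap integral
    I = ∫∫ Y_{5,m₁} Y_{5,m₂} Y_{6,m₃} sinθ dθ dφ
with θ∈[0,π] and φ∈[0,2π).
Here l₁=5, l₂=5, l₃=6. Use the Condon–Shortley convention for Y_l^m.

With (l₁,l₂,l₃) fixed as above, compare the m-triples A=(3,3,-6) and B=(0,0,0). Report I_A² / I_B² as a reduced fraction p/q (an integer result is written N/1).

Shared (l₁,l₂,l₃)=(5,5,6): N and (l;000)² cancel in I_A²/I_B².
A: Δ = 4!·6!·6!/17! = 1/28588560; Racah Σ t=2..2: t=2:+1/2073600 = 1/2073600; ⇒ 3j(5 5 6; 3 3 -6)² = 28/1105, sgn +1
B: Δ = 4!·6!·6!/17! = 1/28588560; Racah Σ t=0..4: t=0:+1/345600 t=1:−1/13824 t=2:+1/5184 t=3:−1/13824 t=4:+1/345600 = 7/129600; ⇒ 3j(5 5 6; 0 0 0)² = 80/7293, sgn +1
I_A²/I_B² = (28/1105)/(80/7293) = 231/100

231/100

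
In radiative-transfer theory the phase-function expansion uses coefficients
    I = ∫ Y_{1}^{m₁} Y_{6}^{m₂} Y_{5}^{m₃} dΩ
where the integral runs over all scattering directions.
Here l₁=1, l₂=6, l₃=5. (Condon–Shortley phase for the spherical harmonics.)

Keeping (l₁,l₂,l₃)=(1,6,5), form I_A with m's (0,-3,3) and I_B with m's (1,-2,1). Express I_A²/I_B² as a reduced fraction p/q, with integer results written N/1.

l's match ⇒ only the (l;m) 3-j factors differ between A and B.
A: triangle coeff Δ(1,6,5) = 1/858; Σ_t [1,1]: t=1:−1/80640 = -1/80640; (3j)²=9/286 [(1 6 5; 0 -3 3)], sign=-1
B: triangle coeff Δ(1,6,5) = 1/858; Σ_t [0,0]: t=0:+1/34560 = 1/34560; (3j)²=14/429 [(1 6 5; 1 -2 1)], sign=+1
I_A²/I_B² = (9/286)/(14/429) = 27/28

27/28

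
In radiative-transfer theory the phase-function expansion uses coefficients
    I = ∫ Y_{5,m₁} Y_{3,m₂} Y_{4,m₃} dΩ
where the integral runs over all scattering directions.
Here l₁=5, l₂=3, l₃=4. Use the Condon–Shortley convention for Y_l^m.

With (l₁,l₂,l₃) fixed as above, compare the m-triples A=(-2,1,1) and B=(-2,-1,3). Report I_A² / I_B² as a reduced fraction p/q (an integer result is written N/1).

Shared (l₁,l₂,l₃)=(5,3,4): N and (l;000)² cancel in I_A²/I_B².
A: Δ = 4!·6!·2!/13! = 1/180180; Racah Σ t=2..4: t=2:+1/960 t=3:−1/288 t=4:+1/1728 = -1/540; ⇒ 3j(5 3 4; -2 1 1)² = 128/6435, sgn +1
B: Δ = 4!·6!·2!/13! = 1/180180; Racah Σ t=1..2: t=1:−1/4320 t=2:+1/960 = 7/8640; ⇒ 3j(5 3 4; -2 -1 3)² = 343/12870, sgn -1
I_A²/I_B² = (128/6435)/(343/12870) = 256/343

256/343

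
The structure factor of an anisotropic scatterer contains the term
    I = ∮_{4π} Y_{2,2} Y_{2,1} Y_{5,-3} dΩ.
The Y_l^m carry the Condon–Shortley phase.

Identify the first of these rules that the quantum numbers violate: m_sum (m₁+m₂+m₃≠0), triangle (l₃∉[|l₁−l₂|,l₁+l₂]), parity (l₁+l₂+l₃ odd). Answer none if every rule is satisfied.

m₁+m₂+m₃ = 2 + 1 − 3 = 0  ✓
triangle: |2−2|=0 ≤ l₃=5 ≤ 2+2=4  ✗
parity: l₁+l₂+l₃ = 9 is odd

triangle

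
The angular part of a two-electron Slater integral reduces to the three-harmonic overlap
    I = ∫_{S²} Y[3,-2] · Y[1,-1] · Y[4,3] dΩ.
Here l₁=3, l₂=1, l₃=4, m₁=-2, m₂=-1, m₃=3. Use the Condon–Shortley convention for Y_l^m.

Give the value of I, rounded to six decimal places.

-0.282095

Rules hold: Σm=0, L=8 even, 2≤4≤4.
N = 7·3·9 = 189
Δ = 0!·6!·2!/9! = 1/252
Racah Σ t=0..0: t=0:+1/36 = 1/36
⇒ 3j(3 1 4; 0 0 0)² = 4/63, sgn +1
Racah Σ t=0..0: t=0:+1/240 = 1/240
⇒ 3j(3 1 4; -2 -1 3)² = 1/12, sgn -1
4πI² = N·(3j₀)²·(3jₘ)² = 1/1
I = -1·√(1/4π) = -0.28209479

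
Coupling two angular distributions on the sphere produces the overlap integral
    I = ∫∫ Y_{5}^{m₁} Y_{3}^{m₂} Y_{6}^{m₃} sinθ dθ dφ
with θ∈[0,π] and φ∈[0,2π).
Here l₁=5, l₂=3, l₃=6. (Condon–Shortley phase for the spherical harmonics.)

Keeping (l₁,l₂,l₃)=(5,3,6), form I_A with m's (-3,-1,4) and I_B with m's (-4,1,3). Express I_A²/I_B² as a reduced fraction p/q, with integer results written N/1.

5/12

Same 5,3,6: normalisation and zero-m 3j drop out of the ratio.
A: Δ: 2! 8! 4! / 15! → 1/675675; sum: t=0:+1/322560 t=1:−1/30240 t=2:+1/69120 = -1/64512; 3j²(5 3 6; -3 -1 4) = Δ·Π!·Σ² = 10/1001  (sign -1)
B: Δ: 2! 8! 4! / 15! → 1/675675; sum: t=1:−1/241920 t=2:+1/40320 = 1/48384; 3j²(5 3 6; -4 1 3) = Δ·Π!·Σ² = 24/1001  (sign -1)
I_A²/I_B² = (10/1001)/(24/1001) = 5/12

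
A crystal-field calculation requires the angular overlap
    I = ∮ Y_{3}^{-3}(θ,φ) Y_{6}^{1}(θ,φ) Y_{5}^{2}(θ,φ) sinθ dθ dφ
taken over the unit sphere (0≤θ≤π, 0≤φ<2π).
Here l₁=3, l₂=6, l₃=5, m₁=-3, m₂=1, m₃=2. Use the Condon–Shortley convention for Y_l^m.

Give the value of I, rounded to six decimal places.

0.145631

Rules hold: Σm=0, L=14 even, 3≤5≤9.
N = 7·13·11 = 1001
Δ = 4!·2!·8!/15! = 1/675675
Racah Σ t=1..3: t=1:−1/8640 t=2:+1/2304 t=3:−1/8640 = 7/34560
⇒ 3j(3 6 5; 0 0 0)² = 7/429, sgn -1
Racah Σ t=4..4: t=4:+1/34560 = 1/34560
⇒ 3j(3 6 5; -3 1 2)² = 7/429, sgn -1
4πI² = N·(3j₀)²·(3jₘ)² = 343/1287
I = +1·√(0.266511/4π) = 0.14563067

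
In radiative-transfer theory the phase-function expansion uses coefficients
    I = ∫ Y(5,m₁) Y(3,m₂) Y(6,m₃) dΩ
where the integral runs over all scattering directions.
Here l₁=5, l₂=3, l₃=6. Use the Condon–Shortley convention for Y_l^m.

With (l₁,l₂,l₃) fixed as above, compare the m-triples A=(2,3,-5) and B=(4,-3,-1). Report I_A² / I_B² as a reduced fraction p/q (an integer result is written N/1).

Same 5,3,6: normalisation and zero-m 3j drop out of the ratio.
A: Δ: 2! 8! 4! / 15! → 1/675675; sum: t=2:+1/241920 = 1/241920; 3j²(5 3 6; 2 3 -5) = Δ·Π!·Σ² = 2/91  (sign -1)
B: Δ: 2! 8! 4! / 15! → 1/675675; sum: t=0:+1/241920 = 1/241920; 3j²(5 3 6; 4 -3 -1) = Δ·Π!·Σ² = 4/1001  (sign -1)
I_A²/I_B² = (2/91)/(4/1001) = 11/2

11/2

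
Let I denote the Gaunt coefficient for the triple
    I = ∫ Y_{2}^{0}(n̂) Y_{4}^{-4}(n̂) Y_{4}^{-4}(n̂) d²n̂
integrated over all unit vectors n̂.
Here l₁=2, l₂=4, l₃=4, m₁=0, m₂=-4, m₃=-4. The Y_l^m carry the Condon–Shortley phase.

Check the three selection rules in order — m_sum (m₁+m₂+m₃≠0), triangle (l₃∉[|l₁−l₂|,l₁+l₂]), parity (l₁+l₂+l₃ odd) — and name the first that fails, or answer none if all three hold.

m_sum

azimuthal sum: 0 − 4 − 4 = -8  ✗
2 ≤ 4 ≤ 6 (triangle on l)
L = 2 + 4 + 4 = 10 (even)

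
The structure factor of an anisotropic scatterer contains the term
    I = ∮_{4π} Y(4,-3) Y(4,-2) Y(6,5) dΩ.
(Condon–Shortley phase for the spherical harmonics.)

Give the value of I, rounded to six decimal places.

m-sum 0 ✓  L=14 even ✓  0≤6≤8 ✓
Π(2lᵢ+1) = 9×9×13 = 1053
triangle coeff Δ(4,4,6) = 1/1261260
Σ_t [0,2]: t=0:+1/4608 t=1:−1/1296 t=2:+1/4608 = -7/20736
(3j)²=20/1287 [(4 4 6; 0 0 0)], sign=-1
Σ_t [1,2]: t=1:−1/86400 t=2:+1/172800 = -1/172800
(3j)²=1/130 [(4 4 6; -3 -2 5)], sign=+1
⇒ 4πI² = 18/143
I = (-1)√(18/143/(4π)) = -0.10008369

-0.100084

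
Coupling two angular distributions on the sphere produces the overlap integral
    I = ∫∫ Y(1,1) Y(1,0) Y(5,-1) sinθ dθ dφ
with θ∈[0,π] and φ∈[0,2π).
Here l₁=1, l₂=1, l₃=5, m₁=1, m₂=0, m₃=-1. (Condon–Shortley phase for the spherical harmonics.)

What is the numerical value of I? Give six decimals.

0.000000

l₃=5 ∉ [0,2] — triangle fails ⇒ I = 0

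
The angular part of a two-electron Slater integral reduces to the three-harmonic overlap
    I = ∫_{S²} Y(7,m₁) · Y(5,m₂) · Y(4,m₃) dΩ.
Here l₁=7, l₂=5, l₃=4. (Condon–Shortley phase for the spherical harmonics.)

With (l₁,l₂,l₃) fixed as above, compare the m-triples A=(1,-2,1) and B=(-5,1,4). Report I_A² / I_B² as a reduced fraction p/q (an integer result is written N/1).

1681/12936

Shared (l₁,l₂,l₃)=(7,5,4): N and (l;000)² cancel in I_A²/I_B².
A: Δ = 8!·6!·2!/17! = 1/6126120; Racah Σ t=1..3: t=1:−1/1209600 t=2:+1/69120 t=3:−1/51840 = -41/7257600; ⇒ 3j(7 5 4; 1 -2 1)² = 1681/510510, sgn +1
B: Δ = 8!·6!·2!/17! = 1/6126120; Racah Σ t=6..6: t=6:+1/2073600 = 1/2073600; ⇒ 3j(7 5 4; -5 1 4)² = 28/1105, sgn +1
I_A²/I_B² = (1681/510510)/(28/1105) = 1681/12936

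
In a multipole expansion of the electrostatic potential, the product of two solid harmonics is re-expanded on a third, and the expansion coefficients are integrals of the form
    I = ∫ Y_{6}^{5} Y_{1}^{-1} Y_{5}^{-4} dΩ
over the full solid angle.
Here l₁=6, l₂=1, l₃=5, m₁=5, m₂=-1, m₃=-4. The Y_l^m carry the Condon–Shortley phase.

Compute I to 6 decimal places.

Checks pass: Σm=0; 12 even; l₃=5∈[5,7].
(2·6+1)(2·1+1)(2·5+1) = 429
Δ: 2! 10! 0! / 13! → 1/858
sum: t=1:−1/14400 = -1/14400
3j²(6 1 5; 0 0 0) = Δ·Π!·Σ² = 6/143  (sign +1)
sum: t=0:+1/725760 = 1/725760
3j²(6 1 5; 5 -1 -4) = Δ·Π!·Σ² = 5/78  (sign -1)
combine: 4πI² = 429·6/143·5/78 = 15/13
take √, sign -1: I = -0.30301841

-0.303018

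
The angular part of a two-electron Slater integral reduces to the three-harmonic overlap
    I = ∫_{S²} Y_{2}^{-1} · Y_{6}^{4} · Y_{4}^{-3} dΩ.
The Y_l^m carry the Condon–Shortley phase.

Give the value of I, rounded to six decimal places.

0.246389

m-sum 0 ✓  L=12 even ✓  4≤4≤8 ✓
Π(2lᵢ+1) = 5×13×9 = 585
triangle coeff Δ(2,6,4) = 1/6435
Σ_t [2,2]: t=2:+1/2304 = 1/2304
(3j)²=5/143 [(2 6 4; 0 0 0)], sign=+1
Σ_t [3,3]: t=3:−1/30240 = -1/30240
(3j)²=16/429 [(2 6 4; -1 4 -3)], sign=+1
⇒ 4πI² = 1200/1573
I = (+1)√(1200/1573/(4π)) = 0.24638901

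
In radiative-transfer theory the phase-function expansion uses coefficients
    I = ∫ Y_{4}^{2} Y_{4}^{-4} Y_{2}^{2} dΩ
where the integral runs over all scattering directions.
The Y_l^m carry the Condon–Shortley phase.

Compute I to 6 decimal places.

Rules hold: Σm=0, L=10 even, 0≤2≤8.
N = 9·9·5 = 405
Δ = 6!·2!·2!/11! = 1/13860
Racah Σ t=2..4: t=2:+1/192 t=3:−1/36 t=4:+1/192 = -5/288
⇒ 3j(4 4 2; 0 0 0)² = 20/693, sgn -1
Racah Σ t=0..0: t=0:+1/2880 = 1/2880
⇒ 3j(4 4 2; 2 -4 2)² = 2/165, sgn +1
4πI² = N·(3j₀)²·(3jₘ)² = 120/847
I = -1·√(0.141677/4π) = -0.10618031

-0.106180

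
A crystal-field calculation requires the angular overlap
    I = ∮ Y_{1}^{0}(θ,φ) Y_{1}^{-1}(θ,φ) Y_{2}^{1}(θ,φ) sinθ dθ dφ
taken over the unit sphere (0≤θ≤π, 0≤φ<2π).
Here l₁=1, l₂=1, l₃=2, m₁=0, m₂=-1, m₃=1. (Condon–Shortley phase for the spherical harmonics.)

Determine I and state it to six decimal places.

-0.218510

Checks pass: Σm=0; 4 even; l₃=2∈[0,2].
(2·1+1)(2·1+1)(2·2+1) = 45
Δ: 0! 2! 2! / 5! → 1/30
sum: t=0:+1/1 = 1/1
3j²(1 1 2; 0 0 0) = Δ·Π!·Σ² = 2/15  (sign +1)
sum: t=0:+1/2 = 1/2
3j²(1 1 2; 0 -1 1) = Δ·Π!·Σ² = 1/10  (sign -1)
combine: 4πI² = 45·2/15·1/10 = 3/5
take √, sign -1: I = -0.21850969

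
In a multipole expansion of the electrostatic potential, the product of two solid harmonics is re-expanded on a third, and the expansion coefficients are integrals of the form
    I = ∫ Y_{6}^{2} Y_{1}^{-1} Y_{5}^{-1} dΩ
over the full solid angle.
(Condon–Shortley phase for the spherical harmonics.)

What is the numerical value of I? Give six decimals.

0.216205

Rules hold: Σm=0, L=12 even, 5≤5≤7.
N = 13·3·11 = 429
Δ = 2!·10!·0!/13! = 1/858
Racah Σ t=1..1: t=1:−1/14400 = -1/14400
⇒ 3j(6 1 5; 0 0 0)² = 6/143, sgn +1
Racah Σ t=0..0: t=0:+1/34560 = 1/34560
⇒ 3j(6 1 5; 2 -1 -1)² = 14/429, sgn +1
4πI² = N·(3j₀)²·(3jₘ)² = 84/143
I = +1·√(0.587413/4π) = 0.21620548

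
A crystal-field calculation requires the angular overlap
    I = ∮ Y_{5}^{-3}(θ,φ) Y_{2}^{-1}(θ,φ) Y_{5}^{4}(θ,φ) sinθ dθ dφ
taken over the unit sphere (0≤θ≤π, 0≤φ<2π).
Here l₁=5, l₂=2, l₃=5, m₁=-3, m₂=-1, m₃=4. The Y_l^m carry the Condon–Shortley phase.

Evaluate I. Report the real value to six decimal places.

0.196098

Rules hold: Σm=0, L=12 even, 3≤5≤7.
N = 11·5·11 = 605
Δ = 2!·8!·2!/13! = 1/38610
Racah Σ t=0..2: t=0:+1/2880 t=1:−1/576 t=2:+1/2880 = -1/960
⇒ 3j(5 2 5; 0 0 0)² = 10/429, sgn +1
Racah Σ t=0..1: t=0:+1/80640 t=1:−1/10080 = -1/11520
⇒ 3j(5 2 5; -3 -1 4)² = 49/1430, sgn +1
4πI² = N·(3j₀)²·(3jₘ)² = 245/507
I = +1·√(0.483235/4π) = 0.19609844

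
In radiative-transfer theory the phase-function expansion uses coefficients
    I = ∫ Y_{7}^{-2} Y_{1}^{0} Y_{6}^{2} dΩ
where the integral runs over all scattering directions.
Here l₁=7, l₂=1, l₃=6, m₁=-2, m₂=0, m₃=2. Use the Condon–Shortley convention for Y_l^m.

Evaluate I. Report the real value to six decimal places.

Rules hold: Σm=0, L=14 even, 6≤6≤8.
N = 15·3·13 = 585
Δ = 2!·12!·0!/15! = 1/1365
Racah Σ t=1..1: t=1:−1/518400 = -1/518400
⇒ 3j(7 1 6; 0 0 0)² = 7/195, sgn -1
Racah Σ t=1..1: t=1:−1/967680 = -1/967680
⇒ 3j(7 1 6; -2 0 2)² = 3/91, sgn -1
4πI² = N·(3j₀)²·(3jₘ)² = 9/13
I = +1·√(0.692308/4π) = 0.23471705

0.234717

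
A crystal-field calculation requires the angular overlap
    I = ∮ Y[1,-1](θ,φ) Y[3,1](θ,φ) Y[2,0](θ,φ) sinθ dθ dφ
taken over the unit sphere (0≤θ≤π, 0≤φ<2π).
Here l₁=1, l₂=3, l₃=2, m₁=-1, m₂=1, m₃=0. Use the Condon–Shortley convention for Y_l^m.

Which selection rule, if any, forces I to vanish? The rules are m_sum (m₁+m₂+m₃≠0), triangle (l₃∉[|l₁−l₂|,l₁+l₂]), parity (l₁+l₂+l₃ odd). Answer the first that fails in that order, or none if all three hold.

none

m₁+m₂+m₃ = -1 + 1 + 0 = 0  ✓
triangle: |1−3|=2 ≤ l₃=2 ≤ 1+3=4  ✓
parity: l₁+l₂+l₃ = 6 is even  ✓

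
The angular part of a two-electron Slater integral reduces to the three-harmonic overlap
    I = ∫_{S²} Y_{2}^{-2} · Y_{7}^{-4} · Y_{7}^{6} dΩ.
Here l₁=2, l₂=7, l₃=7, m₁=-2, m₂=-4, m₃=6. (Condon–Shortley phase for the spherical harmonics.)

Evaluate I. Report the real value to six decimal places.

Checks pass: Σm=0; 16 even; l₃=7∈[5,9].
(2·2+1)(2·7+1)(2·7+1) = 1125
Δ: 2! 2! 12! / 17! → 1/185640
sum: t=0:+1/2419200 t=1:−1/518400 t=2:+1/2419200 = -1/907200
3j²(2 7 7; 0 0 0) = Δ·Π!·Σ² = 56/3315  (sign +1)
sum: t=2:+1/159667200 = 1/159667200
3j²(2 7 7; -2 -4 6) = Δ·Π!·Σ² = 9/1190  (sign -1)
combine: 4πI² = 1125·56/3315·9/1190 = 540/3757
take √, sign -1: I = -0.10694768

-0.106948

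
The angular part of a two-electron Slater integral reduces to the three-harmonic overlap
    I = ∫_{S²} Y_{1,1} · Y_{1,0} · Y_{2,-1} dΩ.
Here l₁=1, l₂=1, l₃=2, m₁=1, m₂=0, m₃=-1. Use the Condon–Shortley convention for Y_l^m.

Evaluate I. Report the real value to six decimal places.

-0.218510

Rules hold: Σm=0, L=4 even, 0≤2≤2.
N = 3·3·5 = 45
Δ = 0!·2!·2!/5! = 1/30
Racah Σ t=0..0: t=0:+1/1 = 1/1
⇒ 3j(1 1 2; 0 0 0)² = 2/15, sgn +1
Racah Σ t=0..0: t=0:+1/2 = 1/2
⇒ 3j(1 1 2; 1 0 -1)² = 1/10, sgn -1
4πI² = N·(3j₀)²·(3jₘ)² = 3/5
I = -1·√(0.6/4π) = -0.21850969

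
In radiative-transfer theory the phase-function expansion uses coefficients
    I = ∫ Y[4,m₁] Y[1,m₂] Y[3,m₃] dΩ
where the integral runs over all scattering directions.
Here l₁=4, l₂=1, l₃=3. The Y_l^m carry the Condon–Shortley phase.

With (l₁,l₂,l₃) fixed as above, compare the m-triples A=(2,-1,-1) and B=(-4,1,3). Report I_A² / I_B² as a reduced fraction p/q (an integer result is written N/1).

15/28

l's match ⇒ only the (l;m) 3-j factors differ between A and B.
A: triangle coeff Δ(4,1,3) = 1/252; Σ_t [0,0]: t=0:+1/96 = 1/96; (3j)²=5/84 [(4 1 3; 2 -1 -1)], sign=+1
B: triangle coeff Δ(4,1,3) = 1/252; Σ_t [2,2]: t=2:+1/1440 = 1/1440; (3j)²=1/9 [(4 1 3; -4 1 3)], sign=+1
I_A²/I_B² = (5/84)/(1/9) = 15/28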